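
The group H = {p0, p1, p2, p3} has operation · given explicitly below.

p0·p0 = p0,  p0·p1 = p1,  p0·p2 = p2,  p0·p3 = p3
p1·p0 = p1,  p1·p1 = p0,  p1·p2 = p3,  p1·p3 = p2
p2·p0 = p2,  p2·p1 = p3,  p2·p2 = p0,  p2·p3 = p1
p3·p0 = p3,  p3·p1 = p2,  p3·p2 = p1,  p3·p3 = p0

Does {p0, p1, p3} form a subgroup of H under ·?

p3·p1 = p2, which is not in {p0, p1, p3}.
The subset is not closed under ·, so it is not a subgroup.
(Structurally, H here is isomorphic to the Klein four-group V_4.)

No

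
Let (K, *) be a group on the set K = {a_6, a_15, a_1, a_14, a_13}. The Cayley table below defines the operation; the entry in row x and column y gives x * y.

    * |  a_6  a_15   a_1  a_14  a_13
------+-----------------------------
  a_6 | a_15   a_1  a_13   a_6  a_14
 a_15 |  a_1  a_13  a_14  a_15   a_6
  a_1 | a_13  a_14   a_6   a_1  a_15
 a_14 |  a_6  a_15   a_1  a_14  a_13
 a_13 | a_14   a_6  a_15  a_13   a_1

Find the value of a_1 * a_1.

Read row a_1, column a_1: a_1 * a_1 = a_6.
(Structurally, K here is isomorphic to the cyclic group Z_5.)

a_6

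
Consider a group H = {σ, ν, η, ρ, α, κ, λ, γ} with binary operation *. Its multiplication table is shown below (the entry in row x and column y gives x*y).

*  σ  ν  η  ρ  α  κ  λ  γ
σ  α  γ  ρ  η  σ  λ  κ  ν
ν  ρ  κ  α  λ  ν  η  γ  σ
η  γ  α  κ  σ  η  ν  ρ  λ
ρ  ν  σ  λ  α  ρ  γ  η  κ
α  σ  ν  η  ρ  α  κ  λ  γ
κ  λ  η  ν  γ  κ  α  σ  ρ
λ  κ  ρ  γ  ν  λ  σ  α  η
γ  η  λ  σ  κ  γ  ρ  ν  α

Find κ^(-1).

κ

First locate the identity: row α matches the header, so α is the identity.
Scan row κ for α: κ*κ = α. Hence κ^(-1) = κ.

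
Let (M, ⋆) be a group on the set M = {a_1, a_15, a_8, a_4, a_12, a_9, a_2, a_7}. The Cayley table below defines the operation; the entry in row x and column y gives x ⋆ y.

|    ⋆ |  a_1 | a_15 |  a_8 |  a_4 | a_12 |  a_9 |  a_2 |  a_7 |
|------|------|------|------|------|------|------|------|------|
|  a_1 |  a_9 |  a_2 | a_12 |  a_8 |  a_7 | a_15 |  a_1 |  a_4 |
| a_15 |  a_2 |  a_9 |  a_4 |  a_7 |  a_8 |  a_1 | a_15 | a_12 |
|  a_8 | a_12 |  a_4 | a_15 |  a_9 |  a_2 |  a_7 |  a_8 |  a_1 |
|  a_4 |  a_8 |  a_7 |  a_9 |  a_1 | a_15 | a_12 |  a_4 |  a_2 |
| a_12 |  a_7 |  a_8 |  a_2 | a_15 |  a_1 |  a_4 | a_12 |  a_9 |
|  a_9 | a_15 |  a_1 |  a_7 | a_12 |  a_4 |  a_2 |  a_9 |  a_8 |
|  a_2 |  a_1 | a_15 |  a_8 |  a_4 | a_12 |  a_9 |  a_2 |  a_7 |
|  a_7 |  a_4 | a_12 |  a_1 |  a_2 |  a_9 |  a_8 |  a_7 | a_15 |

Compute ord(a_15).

4

The identity element is a_2 (its row matches the header).
a_15^1 = a_15
a_15^2 = a_15 ⋆ a_15 = a_9
a_15^3 = a_9 ⋆ a_15 = a_1
a_15^4 = a_1 ⋆ a_15 = a_2
The first power of a_15 equal to the identity is a_15^4, so ord(a_15) = 4.
(Structurally, M here is isomorphic to the cyclic group Z_8.)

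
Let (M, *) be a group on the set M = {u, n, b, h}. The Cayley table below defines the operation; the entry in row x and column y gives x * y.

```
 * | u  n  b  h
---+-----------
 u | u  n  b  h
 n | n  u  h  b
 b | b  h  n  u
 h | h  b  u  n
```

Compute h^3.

b

h^1 = h
h^2 = h * h = n
h^3 = n * h = b
(Structurally, M here is isomorphic to the cyclic group Z_4.)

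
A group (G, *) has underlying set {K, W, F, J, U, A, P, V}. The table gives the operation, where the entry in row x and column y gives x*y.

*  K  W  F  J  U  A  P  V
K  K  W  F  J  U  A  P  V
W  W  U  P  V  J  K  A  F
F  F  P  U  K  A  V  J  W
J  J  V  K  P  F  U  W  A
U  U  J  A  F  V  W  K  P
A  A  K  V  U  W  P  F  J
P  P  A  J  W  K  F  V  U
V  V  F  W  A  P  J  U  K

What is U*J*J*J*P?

U*J = F
F*J = K
K*J = J
J*P = W

W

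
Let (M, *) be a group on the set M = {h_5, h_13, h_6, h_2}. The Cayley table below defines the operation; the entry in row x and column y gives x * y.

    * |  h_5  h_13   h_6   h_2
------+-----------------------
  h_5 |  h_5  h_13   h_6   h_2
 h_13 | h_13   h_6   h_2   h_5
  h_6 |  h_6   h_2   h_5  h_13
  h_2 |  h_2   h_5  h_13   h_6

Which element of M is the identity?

h_5

The identity e satisfies e * x = x for all x, so its row in the table reproduces the column headers.
Row h_5 reads: h_5, h_13, h_6, h_2 — exactly the header order. So h_5 is the identity.
(Structurally, M here is isomorphic to the cyclic group Z_4.)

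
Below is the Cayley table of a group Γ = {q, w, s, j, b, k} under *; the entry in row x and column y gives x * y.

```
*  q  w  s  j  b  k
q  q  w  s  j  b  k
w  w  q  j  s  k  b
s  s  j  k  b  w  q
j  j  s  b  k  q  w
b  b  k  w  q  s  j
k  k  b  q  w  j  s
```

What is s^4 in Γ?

s

s^1 = s
s^2 = s * s = k
s^3 = k * s = q
s^4 = q * s = s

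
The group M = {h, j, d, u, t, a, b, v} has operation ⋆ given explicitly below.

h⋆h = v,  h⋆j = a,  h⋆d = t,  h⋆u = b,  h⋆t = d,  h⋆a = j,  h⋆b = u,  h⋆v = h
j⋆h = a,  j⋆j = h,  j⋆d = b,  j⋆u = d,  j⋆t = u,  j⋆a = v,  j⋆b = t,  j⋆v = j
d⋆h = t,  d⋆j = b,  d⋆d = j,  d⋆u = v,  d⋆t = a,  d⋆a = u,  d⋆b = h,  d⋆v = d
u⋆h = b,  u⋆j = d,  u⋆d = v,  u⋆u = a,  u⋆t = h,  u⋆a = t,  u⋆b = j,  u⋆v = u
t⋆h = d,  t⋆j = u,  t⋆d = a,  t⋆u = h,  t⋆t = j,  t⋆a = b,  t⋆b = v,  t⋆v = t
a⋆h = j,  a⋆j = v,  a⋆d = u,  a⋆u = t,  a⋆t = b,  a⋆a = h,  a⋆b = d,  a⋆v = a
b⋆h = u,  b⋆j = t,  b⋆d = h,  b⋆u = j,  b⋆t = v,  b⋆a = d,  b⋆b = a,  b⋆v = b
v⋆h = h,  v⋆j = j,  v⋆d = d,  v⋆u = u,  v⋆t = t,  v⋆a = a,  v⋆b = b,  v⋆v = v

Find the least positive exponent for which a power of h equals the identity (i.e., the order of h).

The identity element is v (its row matches the header).
h^1 = h
h^2 = h ⋆ h = v
The first power of h equal to the identity is h^2, so ord(h) = 2.

2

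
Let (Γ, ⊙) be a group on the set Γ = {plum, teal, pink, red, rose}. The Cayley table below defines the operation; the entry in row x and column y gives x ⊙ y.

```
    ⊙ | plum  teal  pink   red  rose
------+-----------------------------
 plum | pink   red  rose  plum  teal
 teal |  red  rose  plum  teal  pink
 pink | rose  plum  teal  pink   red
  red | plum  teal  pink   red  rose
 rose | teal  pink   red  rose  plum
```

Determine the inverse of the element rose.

pink

First locate the identity: row red matches the header, so red is the identity.
Scan row rose for red: rose ⊙ pink = red. Hence rose^(-1) = pink.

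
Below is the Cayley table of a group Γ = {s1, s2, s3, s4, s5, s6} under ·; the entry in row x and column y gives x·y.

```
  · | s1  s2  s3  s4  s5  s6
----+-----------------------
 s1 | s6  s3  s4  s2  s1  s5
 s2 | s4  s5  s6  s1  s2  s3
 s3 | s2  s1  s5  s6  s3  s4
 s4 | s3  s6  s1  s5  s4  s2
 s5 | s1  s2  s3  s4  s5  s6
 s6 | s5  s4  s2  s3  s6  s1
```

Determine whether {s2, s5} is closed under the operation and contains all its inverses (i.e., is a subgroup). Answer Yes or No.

{s2, s5} contains the identity s5.
Checking products: every product of two elements of {s2, s5} (read from the table) lies in {s2, s5}, so the set is closed.
In a finite group, a nonempty closed subset is a subgroup. So {s2, s5} ≤ Γ.
(Structurally, Γ here is isomorphic to the symmetric group S_3.)

Yes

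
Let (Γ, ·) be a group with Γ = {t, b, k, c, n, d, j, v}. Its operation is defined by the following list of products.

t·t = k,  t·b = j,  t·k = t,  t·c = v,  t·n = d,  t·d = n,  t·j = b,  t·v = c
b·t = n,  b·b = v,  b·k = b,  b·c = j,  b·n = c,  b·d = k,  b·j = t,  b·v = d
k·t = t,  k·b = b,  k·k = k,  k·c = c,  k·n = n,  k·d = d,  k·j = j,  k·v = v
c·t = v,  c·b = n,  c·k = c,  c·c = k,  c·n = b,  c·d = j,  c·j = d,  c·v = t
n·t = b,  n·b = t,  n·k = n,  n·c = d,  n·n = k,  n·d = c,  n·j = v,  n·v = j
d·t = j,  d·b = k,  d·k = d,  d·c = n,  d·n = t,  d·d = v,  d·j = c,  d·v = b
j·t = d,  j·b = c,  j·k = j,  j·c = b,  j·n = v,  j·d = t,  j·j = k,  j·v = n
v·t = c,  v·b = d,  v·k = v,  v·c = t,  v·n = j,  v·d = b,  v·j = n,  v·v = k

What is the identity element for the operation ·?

k

The identity e satisfies e·x = x for all x, so its row in the table reproduces the column headers.
Row k reads: t, b, k, c, n, d, j, v — exactly the header order. So k is the identity.
(Structurally, Γ here is isomorphic to the dihedral group D_4.)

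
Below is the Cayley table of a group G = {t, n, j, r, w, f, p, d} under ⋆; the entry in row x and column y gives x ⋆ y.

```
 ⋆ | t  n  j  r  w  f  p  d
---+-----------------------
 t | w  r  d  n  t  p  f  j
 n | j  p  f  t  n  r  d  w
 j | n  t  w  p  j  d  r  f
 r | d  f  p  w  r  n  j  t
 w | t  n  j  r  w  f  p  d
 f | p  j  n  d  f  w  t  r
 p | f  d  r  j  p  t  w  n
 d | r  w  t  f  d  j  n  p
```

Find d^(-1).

n

First locate the identity: row w matches the header, so w is the identity.
Scan row d for w: d ⋆ n = w. Hence d^(-1) = n.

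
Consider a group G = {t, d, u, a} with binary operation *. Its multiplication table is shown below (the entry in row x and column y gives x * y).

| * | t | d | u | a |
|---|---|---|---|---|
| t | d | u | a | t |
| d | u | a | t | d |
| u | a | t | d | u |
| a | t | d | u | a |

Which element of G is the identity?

The identity e satisfies e * x = x for all x, so its row in the table reproduces the column headers.
Row a reads: t, d, u, a — exactly the header order. So a is the identity.

a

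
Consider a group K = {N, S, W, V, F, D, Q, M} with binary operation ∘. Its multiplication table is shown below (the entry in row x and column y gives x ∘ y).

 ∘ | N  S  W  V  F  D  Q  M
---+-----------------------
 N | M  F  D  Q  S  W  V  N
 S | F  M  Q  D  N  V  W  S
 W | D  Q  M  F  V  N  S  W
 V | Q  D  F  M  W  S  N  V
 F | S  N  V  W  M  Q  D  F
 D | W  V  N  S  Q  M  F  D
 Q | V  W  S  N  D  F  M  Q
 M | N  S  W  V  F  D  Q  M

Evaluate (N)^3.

N

N^1 = N
N^2 = N ∘ N = M
N^3 = M ∘ N = N
(Structurally, K here is isomorphic to the elementary abelian group (Z_2)^3.)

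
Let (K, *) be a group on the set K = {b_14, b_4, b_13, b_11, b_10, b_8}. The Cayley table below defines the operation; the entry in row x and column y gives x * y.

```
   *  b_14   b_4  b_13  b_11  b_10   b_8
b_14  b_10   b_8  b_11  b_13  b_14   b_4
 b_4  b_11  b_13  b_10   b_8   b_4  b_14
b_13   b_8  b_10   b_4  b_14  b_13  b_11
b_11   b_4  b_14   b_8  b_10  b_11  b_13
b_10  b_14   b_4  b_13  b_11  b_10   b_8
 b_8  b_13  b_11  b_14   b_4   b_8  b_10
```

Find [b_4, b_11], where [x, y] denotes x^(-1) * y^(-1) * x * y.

Identity is b_10; from the table b_4^(-1) = b_13 and b_11^(-1) = b_11.
b_13 * b_11 = b_14
b_14 * b_4 = b_8
b_8 * b_11 = b_4

b_4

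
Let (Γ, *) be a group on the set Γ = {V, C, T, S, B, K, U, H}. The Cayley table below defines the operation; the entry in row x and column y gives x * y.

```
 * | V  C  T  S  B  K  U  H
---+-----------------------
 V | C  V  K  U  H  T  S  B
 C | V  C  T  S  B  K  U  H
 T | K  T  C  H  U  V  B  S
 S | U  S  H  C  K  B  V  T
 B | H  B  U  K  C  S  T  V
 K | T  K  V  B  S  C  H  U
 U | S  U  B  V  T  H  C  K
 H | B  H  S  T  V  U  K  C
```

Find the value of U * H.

Read row U, column H: U * H = K.

K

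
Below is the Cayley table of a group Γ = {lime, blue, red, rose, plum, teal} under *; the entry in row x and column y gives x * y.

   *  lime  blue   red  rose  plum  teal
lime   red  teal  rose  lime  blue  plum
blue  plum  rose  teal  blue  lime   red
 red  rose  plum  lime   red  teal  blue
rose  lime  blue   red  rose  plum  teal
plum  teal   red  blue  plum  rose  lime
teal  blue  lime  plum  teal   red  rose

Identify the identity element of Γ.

rose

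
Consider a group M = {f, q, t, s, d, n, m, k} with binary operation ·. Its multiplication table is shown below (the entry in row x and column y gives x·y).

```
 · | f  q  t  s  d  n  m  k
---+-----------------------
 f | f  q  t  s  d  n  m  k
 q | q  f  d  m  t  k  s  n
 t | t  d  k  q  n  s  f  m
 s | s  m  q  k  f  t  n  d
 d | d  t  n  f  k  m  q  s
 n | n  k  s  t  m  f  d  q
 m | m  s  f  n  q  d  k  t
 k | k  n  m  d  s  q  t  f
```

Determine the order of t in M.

4

The identity element is f (its row matches the header).
t^1 = t
t^2 = t·t = k
t^3 = k·t = m
t^4 = m·t = f
The first power of t equal to the identity is t^4, so ord(t) = 4.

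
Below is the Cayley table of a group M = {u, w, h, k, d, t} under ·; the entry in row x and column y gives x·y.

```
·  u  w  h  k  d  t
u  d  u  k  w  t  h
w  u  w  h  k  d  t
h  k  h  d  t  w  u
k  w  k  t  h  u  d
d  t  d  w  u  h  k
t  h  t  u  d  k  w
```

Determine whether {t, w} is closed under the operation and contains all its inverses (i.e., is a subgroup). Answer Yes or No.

{t, w} contains the identity w.
Checking products: every product of two elements of {t, w} (read from the table) lies in {t, w}, so the set is closed.
In a finite group, a nonempty closed subset is a subgroup. So {t, w} ≤ M.

Yes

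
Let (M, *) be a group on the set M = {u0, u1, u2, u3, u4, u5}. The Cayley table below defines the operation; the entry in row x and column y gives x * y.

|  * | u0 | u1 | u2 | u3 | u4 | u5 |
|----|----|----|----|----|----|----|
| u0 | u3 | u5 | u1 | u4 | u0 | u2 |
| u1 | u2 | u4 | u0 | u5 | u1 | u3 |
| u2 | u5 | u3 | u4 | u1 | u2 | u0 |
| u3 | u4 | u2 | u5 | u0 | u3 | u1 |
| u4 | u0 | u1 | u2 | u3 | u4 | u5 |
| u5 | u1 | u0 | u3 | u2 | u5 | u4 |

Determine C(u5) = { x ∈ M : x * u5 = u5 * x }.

Compare row u5 with column u5 entry by entry.
u1 * u5 = u3 but u5 * u1 = u0, so u1 does not.
Collecting the elements that commute with u5: C(u5) = {u4, u5}.

{u4, u5}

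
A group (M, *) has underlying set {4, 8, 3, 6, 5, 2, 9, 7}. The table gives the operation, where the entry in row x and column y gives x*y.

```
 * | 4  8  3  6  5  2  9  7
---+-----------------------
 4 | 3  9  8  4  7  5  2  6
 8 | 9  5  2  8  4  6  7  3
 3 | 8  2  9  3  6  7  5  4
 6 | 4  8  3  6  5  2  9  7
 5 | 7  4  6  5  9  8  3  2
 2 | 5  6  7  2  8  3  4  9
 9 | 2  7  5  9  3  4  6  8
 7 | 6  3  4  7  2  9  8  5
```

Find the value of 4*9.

2

Read row 4, column 9: 4*9 = 2.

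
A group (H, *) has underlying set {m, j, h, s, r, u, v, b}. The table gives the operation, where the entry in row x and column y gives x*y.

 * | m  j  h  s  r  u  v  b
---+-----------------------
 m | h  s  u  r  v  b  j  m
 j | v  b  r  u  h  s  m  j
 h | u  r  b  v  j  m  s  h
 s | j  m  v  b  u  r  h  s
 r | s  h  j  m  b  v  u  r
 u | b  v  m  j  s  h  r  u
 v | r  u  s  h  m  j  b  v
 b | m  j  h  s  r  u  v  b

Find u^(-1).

First locate the identity: row b matches the header, so b is the identity.
Scan row u for b: u*m = b. Hence u^(-1) = m.
(Structurally, H here is isomorphic to the dihedral group D_4.)

m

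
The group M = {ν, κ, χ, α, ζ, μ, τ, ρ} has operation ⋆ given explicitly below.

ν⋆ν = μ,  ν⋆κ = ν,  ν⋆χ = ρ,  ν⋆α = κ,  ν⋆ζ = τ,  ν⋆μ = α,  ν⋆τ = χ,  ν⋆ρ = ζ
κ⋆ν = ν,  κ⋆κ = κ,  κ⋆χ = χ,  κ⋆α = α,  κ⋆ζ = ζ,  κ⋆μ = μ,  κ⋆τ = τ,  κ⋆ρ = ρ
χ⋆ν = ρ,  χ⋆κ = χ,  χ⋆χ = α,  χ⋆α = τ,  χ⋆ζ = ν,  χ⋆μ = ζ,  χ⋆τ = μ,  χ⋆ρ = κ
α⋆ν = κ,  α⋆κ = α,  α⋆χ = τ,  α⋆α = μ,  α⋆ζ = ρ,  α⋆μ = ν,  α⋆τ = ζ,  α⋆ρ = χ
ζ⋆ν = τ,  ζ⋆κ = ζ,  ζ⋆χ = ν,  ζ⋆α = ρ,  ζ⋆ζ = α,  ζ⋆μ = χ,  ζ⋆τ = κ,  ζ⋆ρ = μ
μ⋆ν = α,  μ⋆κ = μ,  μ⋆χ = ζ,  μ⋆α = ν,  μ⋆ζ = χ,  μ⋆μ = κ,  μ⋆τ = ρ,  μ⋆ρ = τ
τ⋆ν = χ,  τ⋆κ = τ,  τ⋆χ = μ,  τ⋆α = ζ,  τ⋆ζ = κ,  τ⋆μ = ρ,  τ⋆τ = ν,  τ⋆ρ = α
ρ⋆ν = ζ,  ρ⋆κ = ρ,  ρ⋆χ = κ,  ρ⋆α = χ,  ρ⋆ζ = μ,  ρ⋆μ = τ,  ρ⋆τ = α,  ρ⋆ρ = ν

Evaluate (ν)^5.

ν^1 = ν
ν^2 = ν ⋆ ν = μ
ν^3 = μ ⋆ ν = α
ν^4 = α ⋆ ν = κ
ν^5 = κ ⋆ ν = ν
(Structurally, M here is isomorphic to the cyclic group Z_8.)

ν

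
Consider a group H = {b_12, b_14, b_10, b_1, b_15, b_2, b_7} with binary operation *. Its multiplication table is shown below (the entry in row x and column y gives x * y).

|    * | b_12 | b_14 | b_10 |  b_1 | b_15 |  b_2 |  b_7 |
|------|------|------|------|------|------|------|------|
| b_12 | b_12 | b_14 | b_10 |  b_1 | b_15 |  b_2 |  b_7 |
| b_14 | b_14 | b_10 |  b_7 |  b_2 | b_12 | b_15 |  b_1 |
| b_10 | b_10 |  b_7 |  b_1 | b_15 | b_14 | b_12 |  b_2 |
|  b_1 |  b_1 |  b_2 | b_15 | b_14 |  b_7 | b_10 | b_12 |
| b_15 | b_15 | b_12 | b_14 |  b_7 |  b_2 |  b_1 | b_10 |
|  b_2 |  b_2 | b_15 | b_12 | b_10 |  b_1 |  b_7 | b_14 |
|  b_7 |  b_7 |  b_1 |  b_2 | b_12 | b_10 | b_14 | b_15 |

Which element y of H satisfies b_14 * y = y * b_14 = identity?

First locate the identity: row b_12 matches the header, so b_12 is the identity.
Scan row b_14 for b_12: b_14 * b_15 = b_12. Hence b_14^(-1) = b_15.
(Structurally, H here is isomorphic to the cyclic group Z_7.)

b_15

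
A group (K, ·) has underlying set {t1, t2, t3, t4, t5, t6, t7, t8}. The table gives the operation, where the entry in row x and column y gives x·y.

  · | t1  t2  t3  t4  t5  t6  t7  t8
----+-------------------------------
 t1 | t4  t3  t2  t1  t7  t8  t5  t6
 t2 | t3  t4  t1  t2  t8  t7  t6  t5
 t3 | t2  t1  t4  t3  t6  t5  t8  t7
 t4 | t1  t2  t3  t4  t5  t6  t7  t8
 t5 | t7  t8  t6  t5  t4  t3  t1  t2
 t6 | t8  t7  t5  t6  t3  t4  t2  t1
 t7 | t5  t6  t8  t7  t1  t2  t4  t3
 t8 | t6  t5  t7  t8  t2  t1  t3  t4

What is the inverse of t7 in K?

t7

First locate the identity: row t4 matches the header, so t4 is the identity.
Scan row t7 for t4: t7·t7 = t4. Hence t7^(-1) = t7.
(Structurally, K here is isomorphic to the elementary abelian group (Z_2)^3.)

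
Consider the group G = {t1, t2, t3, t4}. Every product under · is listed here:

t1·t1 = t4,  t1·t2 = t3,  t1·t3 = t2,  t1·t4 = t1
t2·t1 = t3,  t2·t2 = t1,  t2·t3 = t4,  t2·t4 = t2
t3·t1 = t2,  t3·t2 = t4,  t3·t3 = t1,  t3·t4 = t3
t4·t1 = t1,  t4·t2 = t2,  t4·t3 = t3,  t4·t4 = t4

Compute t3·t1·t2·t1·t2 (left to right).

t2

t3·t1 = t2
t2·t2 = t1
t1·t1 = t4
t4·t2 = t2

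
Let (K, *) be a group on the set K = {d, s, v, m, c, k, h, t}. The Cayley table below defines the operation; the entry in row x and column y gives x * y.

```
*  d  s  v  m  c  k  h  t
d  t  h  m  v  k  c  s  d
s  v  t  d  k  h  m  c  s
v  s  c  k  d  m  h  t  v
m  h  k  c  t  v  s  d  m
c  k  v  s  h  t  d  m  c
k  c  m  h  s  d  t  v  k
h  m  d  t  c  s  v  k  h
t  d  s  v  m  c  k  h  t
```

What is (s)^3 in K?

s

s^1 = s
s^2 = s * s = t
s^3 = t * s = s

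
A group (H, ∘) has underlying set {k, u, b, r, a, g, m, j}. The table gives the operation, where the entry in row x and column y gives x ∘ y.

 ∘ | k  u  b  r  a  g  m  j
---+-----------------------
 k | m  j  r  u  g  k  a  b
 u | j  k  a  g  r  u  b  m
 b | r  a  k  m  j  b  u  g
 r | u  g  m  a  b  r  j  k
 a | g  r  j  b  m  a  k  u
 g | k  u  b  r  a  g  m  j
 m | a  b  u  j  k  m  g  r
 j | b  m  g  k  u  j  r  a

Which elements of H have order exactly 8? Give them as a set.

{b, j, r, u}

Identity is g. Compute the order of each non-identity element by repeated multiplication:
  k: k → m → a → g  (order 4)
  u: u → k → j → m → b → a → r → g  (order 8)
  b: b → k → r → m → u → a → j → g  (order 8)
  r: r → a → b → m → j → k → u → g  (order 8)
  a: a → m → k → g  (order 4)
  m: m → g  (order 2)
  j: j → a → u → m → r → k → b → g  (order 8)
Elements of order 8: {b, j, r, u}.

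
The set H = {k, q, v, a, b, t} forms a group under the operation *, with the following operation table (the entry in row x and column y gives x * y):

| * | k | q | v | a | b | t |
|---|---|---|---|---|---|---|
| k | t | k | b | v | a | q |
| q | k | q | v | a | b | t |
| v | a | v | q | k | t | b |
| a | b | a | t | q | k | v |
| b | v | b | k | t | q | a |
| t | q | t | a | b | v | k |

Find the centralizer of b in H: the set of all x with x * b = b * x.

{b, q}

Compare row b with column b entry by entry.
t * b = v but b * t = a, so t does not.
Collecting the elements that commute with b: C(b) = {b, q}.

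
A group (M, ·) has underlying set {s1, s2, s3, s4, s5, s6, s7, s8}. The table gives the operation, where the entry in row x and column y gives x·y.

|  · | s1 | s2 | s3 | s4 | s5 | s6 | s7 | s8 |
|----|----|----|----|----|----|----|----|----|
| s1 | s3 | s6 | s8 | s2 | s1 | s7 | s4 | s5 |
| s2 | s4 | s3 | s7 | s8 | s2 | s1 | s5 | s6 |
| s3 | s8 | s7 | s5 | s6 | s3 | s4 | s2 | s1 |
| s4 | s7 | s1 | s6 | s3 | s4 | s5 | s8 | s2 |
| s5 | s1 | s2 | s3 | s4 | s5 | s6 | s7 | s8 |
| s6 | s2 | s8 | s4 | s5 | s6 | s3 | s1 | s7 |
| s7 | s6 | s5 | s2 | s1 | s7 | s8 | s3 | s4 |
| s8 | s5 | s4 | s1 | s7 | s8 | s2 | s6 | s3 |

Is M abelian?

No

s8·s6 = s2 but s6·s8 = s7.
Since s8 and s6 do not commute, M is not abelian.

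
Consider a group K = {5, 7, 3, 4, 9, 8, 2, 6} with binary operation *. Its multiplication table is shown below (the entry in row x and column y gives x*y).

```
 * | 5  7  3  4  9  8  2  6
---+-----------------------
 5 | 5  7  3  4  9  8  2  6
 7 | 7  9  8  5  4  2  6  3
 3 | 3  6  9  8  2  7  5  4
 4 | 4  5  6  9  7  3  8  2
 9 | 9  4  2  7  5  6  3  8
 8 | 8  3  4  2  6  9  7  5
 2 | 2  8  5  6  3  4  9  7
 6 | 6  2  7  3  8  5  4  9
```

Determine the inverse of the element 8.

6

First locate the identity: row 5 matches the header, so 5 is the identity.
Scan row 8 for 5: 8*6 = 5. Hence 8^(-1) = 6.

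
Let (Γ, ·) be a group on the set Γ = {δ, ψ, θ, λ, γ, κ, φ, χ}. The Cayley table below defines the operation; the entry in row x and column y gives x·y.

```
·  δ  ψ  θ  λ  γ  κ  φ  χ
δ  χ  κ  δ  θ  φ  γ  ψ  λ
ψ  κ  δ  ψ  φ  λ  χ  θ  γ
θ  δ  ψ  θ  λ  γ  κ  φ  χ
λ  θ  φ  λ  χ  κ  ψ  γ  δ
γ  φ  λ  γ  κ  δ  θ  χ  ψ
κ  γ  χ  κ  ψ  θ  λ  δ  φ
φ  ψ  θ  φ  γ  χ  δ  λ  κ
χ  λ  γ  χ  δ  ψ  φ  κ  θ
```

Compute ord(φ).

8

The identity element is θ (its row matches the header).
φ^1 = φ
φ^2 = φ·φ = λ
φ^3 = λ·φ = γ
φ^4 = γ·φ = χ
φ^5 = χ·φ = κ
φ^6 = κ·φ = δ
φ^7 = δ·φ = ψ
φ^8 = ψ·φ = θ
The first power of φ equal to the identity is φ^8, so ord(φ) = 8.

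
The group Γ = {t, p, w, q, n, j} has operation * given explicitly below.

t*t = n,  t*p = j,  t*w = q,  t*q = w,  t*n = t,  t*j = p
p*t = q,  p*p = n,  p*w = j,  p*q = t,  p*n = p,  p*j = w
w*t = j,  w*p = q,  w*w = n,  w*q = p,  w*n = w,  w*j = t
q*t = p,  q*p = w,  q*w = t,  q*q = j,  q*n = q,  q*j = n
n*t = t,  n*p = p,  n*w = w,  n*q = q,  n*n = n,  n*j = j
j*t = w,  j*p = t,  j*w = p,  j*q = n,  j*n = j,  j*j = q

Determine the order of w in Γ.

The identity element is n (its row matches the header).
w^1 = w
w^2 = w * w = n
The first power of w equal to the identity is w^2, so ord(w) = 2.

2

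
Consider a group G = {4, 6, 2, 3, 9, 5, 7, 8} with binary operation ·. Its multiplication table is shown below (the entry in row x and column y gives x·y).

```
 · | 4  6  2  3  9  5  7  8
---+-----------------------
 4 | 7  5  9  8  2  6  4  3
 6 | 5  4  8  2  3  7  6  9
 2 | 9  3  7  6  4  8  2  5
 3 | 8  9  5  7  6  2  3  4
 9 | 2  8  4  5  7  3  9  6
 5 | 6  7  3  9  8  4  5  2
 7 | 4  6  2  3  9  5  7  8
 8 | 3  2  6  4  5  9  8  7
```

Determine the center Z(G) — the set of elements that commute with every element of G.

An element z is central iff its row equals its column in the table.
For 8: 8·5 = 9 ≠ 2 = 5·8, so 8 ∉ Z.
Checking each element this way leaves Z(G) = {4, 7}.

{4, 7}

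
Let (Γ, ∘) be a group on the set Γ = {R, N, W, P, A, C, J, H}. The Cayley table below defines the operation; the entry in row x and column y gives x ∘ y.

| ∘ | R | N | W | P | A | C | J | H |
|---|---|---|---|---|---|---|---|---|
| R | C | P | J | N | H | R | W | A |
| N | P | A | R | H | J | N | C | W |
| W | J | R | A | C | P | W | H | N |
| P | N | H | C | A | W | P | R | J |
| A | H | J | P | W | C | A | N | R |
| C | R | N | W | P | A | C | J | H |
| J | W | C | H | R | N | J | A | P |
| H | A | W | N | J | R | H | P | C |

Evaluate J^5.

J

J^1 = J
J^2 = J ∘ J = A
J^3 = A ∘ J = N
J^4 = N ∘ J = C
J^5 = C ∘ J = J
(Structurally, Γ here is isomorphic to Z_2 x Z_4.)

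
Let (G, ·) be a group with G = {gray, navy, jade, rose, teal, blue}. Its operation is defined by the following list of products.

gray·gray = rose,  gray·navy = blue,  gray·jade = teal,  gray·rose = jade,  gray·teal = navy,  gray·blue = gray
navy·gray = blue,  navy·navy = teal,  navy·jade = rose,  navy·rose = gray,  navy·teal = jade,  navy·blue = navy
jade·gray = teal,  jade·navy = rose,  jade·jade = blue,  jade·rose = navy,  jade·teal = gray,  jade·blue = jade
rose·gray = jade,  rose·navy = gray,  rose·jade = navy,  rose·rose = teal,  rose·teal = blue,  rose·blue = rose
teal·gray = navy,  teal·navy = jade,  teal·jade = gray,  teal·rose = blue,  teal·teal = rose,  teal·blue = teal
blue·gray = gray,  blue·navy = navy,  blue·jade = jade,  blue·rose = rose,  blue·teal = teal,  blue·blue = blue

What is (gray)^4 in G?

gray^1 = gray
gray^2 = gray·gray = rose
gray^3 = rose·gray = jade
gray^4 = jade·gray = teal

teal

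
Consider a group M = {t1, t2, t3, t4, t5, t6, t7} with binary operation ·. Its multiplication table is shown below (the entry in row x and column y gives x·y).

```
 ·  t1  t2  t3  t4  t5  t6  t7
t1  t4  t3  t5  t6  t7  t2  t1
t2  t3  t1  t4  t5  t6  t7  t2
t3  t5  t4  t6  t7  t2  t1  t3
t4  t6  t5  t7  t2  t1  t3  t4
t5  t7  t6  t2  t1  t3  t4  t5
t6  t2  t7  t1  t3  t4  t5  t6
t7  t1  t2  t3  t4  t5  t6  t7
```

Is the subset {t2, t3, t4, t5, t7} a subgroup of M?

No

t5·t4 = t1, which is not in {t2, t3, t4, t5, t7}.
The subset is not closed under ·, so it is not a subgroup.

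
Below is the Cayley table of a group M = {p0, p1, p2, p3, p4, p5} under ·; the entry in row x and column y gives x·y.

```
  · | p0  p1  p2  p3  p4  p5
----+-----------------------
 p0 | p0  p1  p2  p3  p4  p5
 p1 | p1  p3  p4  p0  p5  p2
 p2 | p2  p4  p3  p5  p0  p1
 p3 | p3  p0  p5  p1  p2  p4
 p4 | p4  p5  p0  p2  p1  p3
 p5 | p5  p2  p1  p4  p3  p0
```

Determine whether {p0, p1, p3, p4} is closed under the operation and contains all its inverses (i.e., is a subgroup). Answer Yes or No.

No

p4·p1 = p5, which is not in {p0, p1, p3, p4}.
The subset is not closed under ·, so it is not a subgroup.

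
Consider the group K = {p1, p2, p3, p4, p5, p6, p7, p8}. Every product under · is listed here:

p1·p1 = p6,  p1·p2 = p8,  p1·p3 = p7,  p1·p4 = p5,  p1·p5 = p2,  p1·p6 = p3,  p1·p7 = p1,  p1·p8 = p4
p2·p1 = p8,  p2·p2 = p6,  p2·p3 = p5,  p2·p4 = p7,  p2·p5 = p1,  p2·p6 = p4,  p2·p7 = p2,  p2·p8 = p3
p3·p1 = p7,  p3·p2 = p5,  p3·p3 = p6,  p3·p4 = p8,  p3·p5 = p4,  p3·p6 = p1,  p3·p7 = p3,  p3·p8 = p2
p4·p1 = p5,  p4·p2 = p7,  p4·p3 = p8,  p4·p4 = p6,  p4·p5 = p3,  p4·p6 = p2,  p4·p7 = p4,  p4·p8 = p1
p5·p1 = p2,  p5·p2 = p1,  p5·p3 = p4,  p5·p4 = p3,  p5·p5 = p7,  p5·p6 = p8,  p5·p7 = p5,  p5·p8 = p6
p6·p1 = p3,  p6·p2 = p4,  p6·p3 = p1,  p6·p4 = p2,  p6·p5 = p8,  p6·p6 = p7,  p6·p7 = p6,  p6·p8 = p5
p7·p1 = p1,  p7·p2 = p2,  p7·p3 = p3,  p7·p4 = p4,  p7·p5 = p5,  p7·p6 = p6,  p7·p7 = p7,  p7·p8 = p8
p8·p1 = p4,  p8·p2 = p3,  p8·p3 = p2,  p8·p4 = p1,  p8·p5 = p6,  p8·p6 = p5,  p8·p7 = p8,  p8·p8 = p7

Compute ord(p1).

4

The identity element is p7 (its row matches the header).
p1^1 = p1
p1^2 = p1·p1 = p6
p1^3 = p6·p1 = p3
p1^4 = p3·p1 = p7
The first power of p1 equal to the identity is p1^4, so ord(p1) = 4.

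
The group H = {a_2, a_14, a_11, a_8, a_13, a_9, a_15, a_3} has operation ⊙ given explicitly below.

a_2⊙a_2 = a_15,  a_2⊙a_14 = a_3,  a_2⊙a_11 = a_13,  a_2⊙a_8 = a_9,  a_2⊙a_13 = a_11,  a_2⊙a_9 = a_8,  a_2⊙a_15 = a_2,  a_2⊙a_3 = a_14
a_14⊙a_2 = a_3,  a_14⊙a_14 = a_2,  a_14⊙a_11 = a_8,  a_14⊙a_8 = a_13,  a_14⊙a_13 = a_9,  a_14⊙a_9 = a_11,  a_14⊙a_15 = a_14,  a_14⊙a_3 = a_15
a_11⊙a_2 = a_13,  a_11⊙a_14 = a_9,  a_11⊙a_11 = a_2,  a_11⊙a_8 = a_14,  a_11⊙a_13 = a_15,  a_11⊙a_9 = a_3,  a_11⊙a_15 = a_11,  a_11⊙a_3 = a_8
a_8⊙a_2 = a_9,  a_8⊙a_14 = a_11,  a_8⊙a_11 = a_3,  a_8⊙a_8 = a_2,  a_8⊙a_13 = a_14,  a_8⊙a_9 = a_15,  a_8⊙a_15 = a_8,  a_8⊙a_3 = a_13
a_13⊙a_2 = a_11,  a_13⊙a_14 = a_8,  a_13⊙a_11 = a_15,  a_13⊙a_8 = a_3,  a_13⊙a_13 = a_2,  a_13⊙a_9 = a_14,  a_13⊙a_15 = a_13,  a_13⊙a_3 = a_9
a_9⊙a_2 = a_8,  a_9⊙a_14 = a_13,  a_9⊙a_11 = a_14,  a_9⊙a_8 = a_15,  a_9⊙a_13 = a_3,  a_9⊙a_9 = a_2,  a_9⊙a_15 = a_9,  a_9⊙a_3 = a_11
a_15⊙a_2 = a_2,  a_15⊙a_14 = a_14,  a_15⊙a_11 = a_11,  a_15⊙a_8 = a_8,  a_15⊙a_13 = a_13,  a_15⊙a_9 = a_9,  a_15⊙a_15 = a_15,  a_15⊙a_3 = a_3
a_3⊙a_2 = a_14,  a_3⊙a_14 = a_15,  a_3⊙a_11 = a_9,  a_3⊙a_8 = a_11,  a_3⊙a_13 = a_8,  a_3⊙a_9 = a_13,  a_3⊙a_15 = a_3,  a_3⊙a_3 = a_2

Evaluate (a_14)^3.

a_14^1 = a_14
a_14^2 = a_14 ⊙ a_14 = a_2
a_14^3 = a_2 ⊙ a_14 = a_3
(Structurally, H here is isomorphic to the quaternion group Q_8.)

a_3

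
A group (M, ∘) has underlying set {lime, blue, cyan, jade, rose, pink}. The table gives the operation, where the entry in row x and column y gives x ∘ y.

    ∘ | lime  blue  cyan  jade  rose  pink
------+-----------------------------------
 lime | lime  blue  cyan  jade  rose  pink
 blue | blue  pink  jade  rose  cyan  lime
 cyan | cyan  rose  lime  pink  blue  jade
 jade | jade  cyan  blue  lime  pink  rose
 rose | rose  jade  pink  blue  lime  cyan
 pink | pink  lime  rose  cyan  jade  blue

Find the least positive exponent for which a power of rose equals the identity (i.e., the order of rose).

2

The identity element is lime (its row matches the header).
rose^1 = rose
rose^2 = rose ∘ rose = lime
The first power of rose equal to the identity is rose^2, so ord(rose) = 2.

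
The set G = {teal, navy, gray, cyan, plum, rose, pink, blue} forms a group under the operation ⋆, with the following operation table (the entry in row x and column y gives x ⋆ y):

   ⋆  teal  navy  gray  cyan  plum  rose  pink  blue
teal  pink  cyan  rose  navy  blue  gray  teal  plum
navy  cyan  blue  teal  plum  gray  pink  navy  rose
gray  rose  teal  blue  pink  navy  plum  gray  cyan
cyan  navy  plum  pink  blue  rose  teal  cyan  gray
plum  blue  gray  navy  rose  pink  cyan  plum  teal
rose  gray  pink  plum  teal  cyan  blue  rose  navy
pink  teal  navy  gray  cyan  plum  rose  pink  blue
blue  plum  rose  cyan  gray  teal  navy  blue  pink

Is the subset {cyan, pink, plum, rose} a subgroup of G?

cyan ⋆ cyan = blue, which is not in {cyan, pink, plum, rose}.
The subset is not closed under ⋆, so it is not a subgroup.

No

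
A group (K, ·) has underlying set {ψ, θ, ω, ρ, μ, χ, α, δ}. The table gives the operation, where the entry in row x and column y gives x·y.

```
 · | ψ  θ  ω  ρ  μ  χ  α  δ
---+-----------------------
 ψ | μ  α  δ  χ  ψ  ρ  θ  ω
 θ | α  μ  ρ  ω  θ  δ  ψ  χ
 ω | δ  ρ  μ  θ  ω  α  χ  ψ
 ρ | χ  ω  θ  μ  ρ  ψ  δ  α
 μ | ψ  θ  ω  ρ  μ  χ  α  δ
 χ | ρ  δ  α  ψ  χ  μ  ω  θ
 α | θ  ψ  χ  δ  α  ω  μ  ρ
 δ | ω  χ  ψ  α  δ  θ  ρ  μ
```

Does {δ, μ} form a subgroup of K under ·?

Yes

{δ, μ} contains the identity μ.
Checking products: every product of two elements of {δ, μ} (read from the table) lies in {δ, μ}, so the set is closed.
In a finite group, a nonempty closed subset is a subgroup. So {δ, μ} ≤ K.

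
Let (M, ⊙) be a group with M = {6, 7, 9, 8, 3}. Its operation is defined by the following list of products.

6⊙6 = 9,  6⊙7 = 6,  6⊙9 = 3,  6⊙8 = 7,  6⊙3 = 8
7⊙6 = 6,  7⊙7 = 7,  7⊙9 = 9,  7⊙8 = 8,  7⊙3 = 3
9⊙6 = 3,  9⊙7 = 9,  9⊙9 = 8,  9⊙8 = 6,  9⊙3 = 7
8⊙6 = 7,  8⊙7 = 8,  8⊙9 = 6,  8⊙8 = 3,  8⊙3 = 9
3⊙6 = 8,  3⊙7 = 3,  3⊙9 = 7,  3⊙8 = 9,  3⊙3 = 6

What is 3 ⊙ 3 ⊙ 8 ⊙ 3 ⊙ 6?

3 ⊙ 3 = 6
6 ⊙ 8 = 7
7 ⊙ 3 = 3
3 ⊙ 6 = 8

8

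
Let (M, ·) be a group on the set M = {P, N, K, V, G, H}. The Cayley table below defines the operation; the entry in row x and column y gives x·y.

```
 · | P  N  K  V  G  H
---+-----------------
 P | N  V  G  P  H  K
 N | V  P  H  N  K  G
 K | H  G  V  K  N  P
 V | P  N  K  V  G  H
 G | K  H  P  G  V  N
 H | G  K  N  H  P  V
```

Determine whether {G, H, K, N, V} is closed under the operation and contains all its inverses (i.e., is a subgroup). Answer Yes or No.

N·N = P, which is not in {G, H, K, N, V}.
The subset is not closed under ·, so it is not a subgroup.

No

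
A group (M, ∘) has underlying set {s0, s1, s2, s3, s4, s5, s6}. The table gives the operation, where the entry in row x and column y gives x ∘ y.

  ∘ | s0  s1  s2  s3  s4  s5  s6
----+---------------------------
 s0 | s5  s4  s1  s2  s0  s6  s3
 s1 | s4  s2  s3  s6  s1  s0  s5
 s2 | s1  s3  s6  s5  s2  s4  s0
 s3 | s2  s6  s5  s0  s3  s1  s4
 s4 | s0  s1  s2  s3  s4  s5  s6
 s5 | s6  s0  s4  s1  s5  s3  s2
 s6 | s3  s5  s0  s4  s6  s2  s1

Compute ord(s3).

The identity element is s4 (its row matches the header).
s3^1 = s3
s3^2 = s3 ∘ s3 = s0
s3^3 = s0 ∘ s3 = s2
s3^4 = s2 ∘ s3 = s5
s3^5 = s5 ∘ s3 = s1
s3^6 = s1 ∘ s3 = s6
s3^7 = s6 ∘ s3 = s4
The first power of s3 equal to the identity is s3^7, so ord(s3) = 7.
(Structurally, M here is isomorphic to the cyclic group Z_7.)

7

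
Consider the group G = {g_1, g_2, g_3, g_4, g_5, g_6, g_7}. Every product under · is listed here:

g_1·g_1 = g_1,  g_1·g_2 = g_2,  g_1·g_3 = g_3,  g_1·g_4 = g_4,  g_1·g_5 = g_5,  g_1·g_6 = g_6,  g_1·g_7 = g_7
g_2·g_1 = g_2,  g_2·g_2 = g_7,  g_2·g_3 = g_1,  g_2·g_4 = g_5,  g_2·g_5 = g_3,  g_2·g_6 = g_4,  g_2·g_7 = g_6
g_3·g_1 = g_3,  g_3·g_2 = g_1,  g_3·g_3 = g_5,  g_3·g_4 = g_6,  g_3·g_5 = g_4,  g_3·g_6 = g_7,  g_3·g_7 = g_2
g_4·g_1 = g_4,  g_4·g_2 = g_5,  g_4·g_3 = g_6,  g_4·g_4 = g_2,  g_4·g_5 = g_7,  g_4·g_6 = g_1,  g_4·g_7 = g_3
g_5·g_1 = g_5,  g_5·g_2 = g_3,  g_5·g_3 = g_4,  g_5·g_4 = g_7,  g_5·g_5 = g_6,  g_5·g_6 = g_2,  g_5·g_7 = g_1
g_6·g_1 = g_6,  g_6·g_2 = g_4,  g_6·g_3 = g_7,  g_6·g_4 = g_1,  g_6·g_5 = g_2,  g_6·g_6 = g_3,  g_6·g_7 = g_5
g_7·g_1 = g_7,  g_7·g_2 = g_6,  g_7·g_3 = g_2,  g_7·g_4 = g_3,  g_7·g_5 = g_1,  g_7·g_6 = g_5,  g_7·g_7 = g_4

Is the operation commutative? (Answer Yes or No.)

Yes

Check whether the table is symmetric across its main diagonal.
Every entry (row x, col y) equals the entry (row y, col x), so G is abelian.
(In fact G ≅ the cyclic group Z_7.)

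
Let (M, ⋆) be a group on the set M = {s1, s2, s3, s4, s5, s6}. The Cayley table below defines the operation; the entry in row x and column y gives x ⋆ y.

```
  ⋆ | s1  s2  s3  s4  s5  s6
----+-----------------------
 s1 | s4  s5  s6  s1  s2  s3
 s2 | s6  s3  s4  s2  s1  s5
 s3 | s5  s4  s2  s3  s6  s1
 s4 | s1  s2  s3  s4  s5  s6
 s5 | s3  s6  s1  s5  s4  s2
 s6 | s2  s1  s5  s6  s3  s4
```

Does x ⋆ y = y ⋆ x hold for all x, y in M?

s2 ⋆ s6 = s5 but s6 ⋆ s2 = s1.
Since s2 and s6 do not commute, M is not abelian.

No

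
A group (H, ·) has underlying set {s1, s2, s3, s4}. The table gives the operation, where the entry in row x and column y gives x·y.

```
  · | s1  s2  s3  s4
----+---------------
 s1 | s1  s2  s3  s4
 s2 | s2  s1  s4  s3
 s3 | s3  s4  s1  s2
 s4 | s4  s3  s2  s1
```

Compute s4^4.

s1

s4^1 = s4
s4^2 = s4·s4 = s1
s4^3 = s1·s4 = s4
s4^4 = s4·s4 = s1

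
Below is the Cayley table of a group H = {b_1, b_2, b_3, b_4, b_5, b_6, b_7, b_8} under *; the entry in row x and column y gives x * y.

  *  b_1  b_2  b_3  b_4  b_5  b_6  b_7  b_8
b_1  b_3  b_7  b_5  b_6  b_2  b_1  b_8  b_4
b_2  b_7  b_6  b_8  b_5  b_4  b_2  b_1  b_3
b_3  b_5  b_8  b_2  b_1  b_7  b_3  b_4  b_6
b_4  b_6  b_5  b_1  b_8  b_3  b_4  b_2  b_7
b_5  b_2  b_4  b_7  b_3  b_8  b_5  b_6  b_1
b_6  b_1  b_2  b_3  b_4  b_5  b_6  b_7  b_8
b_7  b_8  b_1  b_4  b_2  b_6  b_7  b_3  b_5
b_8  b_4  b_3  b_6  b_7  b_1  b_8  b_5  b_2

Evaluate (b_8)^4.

b_6

b_8^1 = b_8
b_8^2 = b_8 * b_8 = b_2
b_8^3 = b_2 * b_8 = b_3
b_8^4 = b_3 * b_8 = b_6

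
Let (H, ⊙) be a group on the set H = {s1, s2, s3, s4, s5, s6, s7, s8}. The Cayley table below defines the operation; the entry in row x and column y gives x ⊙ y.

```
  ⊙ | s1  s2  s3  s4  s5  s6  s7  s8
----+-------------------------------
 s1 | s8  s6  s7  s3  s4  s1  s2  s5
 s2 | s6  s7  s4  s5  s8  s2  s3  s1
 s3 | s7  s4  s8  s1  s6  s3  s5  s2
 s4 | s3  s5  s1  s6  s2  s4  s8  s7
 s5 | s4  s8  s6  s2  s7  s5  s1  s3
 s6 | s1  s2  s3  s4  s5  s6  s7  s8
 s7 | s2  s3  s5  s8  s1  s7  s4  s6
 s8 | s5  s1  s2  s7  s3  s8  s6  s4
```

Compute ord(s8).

4

The identity element is s6 (its row matches the header).
s8^1 = s8
s8^2 = s8 ⊙ s8 = s4
s8^3 = s4 ⊙ s8 = s7
s8^4 = s7 ⊙ s8 = s6
The first power of s8 equal to the identity is s8^4, so ord(s8) = 4.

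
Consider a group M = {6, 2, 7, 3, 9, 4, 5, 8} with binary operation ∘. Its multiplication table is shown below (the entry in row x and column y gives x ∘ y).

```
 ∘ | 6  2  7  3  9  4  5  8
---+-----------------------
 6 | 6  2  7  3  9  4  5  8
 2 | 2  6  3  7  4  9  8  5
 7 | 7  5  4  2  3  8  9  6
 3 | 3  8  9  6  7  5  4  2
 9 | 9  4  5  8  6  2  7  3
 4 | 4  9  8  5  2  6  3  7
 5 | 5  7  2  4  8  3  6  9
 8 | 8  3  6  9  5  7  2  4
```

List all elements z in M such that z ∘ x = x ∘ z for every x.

{4, 6}

An element z is central iff its row equals its column in the table.
For 7: 7 ∘ 2 = 5 ≠ 3 = 2 ∘ 7, so 7 ∉ Z.
Checking each element this way leaves Z(M) = {4, 6}.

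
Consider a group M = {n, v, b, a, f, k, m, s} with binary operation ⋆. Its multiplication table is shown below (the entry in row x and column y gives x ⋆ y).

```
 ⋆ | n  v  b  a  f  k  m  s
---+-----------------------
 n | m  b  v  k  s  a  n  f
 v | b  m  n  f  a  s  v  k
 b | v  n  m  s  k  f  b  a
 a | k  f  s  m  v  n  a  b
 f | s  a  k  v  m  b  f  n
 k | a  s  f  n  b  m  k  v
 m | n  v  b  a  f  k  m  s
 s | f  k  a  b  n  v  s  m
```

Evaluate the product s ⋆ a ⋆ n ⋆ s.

k

s ⋆ a = b
b ⋆ n = v
v ⋆ s = k
(Structurally, M here is isomorphic to the elementary abelian group (Z_2)^3.)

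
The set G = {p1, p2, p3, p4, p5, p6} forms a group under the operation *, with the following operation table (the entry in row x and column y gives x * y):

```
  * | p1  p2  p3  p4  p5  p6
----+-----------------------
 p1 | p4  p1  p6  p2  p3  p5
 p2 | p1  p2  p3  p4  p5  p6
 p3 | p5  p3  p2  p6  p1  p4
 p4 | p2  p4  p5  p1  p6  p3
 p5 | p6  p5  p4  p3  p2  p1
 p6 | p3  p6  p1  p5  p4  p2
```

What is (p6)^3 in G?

p6

p6^1 = p6
p6^2 = p6 * p6 = p2
p6^3 = p2 * p6 = p6
(Structurally, G here is isomorphic to the symmetric group S_3.)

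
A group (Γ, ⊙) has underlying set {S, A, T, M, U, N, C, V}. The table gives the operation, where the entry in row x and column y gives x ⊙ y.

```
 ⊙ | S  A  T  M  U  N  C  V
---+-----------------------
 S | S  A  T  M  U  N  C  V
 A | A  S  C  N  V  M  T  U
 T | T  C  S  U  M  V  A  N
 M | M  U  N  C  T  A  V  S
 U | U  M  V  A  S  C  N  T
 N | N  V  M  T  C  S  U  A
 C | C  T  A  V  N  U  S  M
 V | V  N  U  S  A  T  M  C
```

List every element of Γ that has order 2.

{A, C, N, T, U}

Identity is S. Compute the order of each non-identity element by repeated multiplication:
  A: A → S  (order 2)
  T: T → S  (order 2)
  M: M → C → V → S  (order 4)
  U: U → S  (order 2)
  N: N → S  (order 2)
  C: C → S  (order 2)
  V: V → C → M → S  (order 4)
Elements of order 2: {A, C, N, T, U}.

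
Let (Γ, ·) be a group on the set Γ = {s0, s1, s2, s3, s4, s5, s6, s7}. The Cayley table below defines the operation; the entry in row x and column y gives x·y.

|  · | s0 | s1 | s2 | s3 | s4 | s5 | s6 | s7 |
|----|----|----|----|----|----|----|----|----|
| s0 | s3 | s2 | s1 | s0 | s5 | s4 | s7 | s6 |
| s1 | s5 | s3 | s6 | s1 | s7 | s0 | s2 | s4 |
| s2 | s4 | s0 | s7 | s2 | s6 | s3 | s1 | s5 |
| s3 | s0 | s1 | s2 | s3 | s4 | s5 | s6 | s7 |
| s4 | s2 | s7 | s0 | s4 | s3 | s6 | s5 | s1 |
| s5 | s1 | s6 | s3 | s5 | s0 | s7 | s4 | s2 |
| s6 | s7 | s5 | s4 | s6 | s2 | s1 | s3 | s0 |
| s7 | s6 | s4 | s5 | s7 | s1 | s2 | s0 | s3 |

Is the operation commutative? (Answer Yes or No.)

s2·s0 = s4 but s0·s2 = s1.
Since s2 and s0 do not commute, Γ is not abelian.

No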